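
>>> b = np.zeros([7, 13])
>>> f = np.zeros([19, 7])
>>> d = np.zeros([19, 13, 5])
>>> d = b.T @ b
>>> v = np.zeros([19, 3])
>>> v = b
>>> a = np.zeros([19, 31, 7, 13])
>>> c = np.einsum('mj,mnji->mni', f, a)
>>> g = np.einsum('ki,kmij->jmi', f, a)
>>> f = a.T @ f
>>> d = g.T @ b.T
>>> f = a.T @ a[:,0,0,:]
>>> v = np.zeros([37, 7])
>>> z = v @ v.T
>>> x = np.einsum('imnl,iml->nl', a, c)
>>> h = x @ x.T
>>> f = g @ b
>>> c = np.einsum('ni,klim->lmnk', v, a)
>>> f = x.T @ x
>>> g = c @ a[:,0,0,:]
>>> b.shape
(7, 13)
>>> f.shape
(13, 13)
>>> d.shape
(7, 31, 7)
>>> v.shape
(37, 7)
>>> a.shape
(19, 31, 7, 13)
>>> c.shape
(31, 13, 37, 19)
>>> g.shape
(31, 13, 37, 13)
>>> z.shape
(37, 37)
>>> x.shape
(7, 13)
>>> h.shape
(7, 7)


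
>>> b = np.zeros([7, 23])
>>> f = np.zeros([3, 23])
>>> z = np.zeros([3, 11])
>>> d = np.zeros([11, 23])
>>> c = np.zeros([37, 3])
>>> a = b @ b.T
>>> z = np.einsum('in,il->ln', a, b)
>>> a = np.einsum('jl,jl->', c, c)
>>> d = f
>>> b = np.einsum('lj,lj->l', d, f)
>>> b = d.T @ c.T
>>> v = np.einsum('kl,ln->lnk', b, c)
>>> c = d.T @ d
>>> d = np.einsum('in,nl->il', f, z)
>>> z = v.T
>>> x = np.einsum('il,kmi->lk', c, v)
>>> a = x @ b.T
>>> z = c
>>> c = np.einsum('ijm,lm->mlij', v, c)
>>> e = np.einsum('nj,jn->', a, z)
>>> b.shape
(23, 37)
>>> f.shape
(3, 23)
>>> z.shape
(23, 23)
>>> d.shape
(3, 7)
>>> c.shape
(23, 23, 37, 3)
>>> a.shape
(23, 23)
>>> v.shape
(37, 3, 23)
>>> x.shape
(23, 37)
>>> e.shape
()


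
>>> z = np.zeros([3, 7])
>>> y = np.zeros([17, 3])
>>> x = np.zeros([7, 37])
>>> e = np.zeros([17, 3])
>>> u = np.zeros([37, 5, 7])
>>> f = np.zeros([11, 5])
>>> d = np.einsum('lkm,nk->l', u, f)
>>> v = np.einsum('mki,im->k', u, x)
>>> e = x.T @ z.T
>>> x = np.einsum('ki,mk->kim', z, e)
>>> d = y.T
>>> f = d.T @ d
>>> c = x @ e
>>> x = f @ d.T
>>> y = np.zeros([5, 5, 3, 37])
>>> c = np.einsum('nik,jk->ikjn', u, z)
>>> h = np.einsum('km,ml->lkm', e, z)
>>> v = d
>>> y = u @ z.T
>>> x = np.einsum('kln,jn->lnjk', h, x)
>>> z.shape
(3, 7)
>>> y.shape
(37, 5, 3)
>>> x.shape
(37, 3, 17, 7)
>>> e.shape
(37, 3)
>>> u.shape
(37, 5, 7)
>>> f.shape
(17, 17)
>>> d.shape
(3, 17)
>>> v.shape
(3, 17)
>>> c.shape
(5, 7, 3, 37)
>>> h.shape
(7, 37, 3)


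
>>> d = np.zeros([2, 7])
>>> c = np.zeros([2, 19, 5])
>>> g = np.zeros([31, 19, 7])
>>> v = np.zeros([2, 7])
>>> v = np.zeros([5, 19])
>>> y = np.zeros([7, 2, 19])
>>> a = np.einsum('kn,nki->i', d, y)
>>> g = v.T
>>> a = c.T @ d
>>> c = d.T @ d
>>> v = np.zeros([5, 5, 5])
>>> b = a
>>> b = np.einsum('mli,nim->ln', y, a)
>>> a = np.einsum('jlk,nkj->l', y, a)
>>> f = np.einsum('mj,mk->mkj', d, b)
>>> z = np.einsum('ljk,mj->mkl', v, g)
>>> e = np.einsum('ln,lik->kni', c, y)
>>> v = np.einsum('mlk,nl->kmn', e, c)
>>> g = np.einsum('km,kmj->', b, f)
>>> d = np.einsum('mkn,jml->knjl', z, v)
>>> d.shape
(5, 5, 2, 7)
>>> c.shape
(7, 7)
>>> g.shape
()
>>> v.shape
(2, 19, 7)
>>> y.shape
(7, 2, 19)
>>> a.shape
(2,)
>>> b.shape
(2, 5)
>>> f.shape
(2, 5, 7)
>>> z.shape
(19, 5, 5)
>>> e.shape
(19, 7, 2)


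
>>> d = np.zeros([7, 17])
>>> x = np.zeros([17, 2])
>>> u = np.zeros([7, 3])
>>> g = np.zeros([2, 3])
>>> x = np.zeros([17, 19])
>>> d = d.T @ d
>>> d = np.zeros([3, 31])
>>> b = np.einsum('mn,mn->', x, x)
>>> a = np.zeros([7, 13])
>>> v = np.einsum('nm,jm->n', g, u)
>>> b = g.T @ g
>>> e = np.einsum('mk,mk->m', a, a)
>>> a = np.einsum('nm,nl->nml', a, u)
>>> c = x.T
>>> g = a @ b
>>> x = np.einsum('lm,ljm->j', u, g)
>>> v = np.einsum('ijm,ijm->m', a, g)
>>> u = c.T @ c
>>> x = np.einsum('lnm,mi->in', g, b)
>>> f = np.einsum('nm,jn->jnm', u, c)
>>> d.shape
(3, 31)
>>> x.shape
(3, 13)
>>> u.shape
(17, 17)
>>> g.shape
(7, 13, 3)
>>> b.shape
(3, 3)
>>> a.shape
(7, 13, 3)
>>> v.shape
(3,)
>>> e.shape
(7,)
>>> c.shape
(19, 17)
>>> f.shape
(19, 17, 17)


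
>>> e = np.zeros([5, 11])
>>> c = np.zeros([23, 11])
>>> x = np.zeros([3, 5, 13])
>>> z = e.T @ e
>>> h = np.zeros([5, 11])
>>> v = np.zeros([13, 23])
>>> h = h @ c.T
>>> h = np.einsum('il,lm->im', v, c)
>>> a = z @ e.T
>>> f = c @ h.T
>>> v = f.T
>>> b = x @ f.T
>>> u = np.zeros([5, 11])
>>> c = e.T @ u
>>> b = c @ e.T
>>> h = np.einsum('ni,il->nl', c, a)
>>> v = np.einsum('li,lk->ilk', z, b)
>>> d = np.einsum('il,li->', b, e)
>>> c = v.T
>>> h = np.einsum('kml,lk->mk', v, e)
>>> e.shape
(5, 11)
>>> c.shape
(5, 11, 11)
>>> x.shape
(3, 5, 13)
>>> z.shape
(11, 11)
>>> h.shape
(11, 11)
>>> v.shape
(11, 11, 5)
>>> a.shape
(11, 5)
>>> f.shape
(23, 13)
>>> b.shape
(11, 5)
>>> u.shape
(5, 11)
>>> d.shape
()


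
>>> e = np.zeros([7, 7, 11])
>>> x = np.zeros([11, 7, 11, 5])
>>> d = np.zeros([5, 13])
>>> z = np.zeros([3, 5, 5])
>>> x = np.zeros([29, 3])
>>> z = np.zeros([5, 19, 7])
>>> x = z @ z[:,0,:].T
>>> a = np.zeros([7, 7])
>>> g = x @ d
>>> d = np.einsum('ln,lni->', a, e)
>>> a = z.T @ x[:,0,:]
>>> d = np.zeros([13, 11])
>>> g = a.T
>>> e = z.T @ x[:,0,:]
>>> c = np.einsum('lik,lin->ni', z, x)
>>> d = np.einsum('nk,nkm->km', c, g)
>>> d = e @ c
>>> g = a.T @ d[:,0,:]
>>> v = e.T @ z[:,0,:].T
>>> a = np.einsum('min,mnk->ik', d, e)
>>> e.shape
(7, 19, 5)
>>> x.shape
(5, 19, 5)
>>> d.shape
(7, 19, 19)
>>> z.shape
(5, 19, 7)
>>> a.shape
(19, 5)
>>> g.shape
(5, 19, 19)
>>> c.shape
(5, 19)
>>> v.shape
(5, 19, 5)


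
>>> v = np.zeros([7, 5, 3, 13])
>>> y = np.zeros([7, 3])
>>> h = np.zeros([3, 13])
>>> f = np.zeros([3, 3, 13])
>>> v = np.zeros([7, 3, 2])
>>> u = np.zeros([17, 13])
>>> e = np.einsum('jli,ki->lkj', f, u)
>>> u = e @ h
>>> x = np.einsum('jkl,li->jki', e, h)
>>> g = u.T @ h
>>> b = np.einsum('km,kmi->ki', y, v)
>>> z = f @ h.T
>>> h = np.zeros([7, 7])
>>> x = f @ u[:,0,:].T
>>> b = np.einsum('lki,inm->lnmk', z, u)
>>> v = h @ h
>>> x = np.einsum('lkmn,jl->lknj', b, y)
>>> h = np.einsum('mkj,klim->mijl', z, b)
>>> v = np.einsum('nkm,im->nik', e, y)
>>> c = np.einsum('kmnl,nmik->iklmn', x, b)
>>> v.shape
(3, 7, 17)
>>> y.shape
(7, 3)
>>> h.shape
(3, 13, 3, 17)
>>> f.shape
(3, 3, 13)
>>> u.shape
(3, 17, 13)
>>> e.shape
(3, 17, 3)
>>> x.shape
(3, 17, 3, 7)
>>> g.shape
(13, 17, 13)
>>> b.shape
(3, 17, 13, 3)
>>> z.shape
(3, 3, 3)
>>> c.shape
(13, 3, 7, 17, 3)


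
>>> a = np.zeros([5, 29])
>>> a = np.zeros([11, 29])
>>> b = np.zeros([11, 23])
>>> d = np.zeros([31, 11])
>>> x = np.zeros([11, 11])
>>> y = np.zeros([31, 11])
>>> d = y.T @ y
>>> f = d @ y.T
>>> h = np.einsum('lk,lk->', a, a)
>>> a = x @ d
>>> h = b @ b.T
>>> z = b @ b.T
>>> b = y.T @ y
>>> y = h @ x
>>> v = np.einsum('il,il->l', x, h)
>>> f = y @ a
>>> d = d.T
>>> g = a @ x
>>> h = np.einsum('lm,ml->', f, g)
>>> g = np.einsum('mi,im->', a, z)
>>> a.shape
(11, 11)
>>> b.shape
(11, 11)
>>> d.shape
(11, 11)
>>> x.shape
(11, 11)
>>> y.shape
(11, 11)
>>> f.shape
(11, 11)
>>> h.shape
()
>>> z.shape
(11, 11)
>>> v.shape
(11,)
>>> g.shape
()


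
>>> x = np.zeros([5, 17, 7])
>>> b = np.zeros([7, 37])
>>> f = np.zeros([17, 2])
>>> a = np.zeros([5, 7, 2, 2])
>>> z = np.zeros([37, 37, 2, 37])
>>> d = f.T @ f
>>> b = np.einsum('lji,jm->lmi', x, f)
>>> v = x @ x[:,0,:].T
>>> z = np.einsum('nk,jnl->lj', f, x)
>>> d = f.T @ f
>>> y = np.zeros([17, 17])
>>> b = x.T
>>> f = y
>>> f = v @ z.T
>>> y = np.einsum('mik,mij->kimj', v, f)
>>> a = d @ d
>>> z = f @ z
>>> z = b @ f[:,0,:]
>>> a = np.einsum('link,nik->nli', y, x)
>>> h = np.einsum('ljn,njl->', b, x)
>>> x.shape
(5, 17, 7)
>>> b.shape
(7, 17, 5)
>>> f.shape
(5, 17, 7)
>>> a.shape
(5, 5, 17)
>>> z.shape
(7, 17, 7)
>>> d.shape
(2, 2)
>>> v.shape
(5, 17, 5)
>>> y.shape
(5, 17, 5, 7)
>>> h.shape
()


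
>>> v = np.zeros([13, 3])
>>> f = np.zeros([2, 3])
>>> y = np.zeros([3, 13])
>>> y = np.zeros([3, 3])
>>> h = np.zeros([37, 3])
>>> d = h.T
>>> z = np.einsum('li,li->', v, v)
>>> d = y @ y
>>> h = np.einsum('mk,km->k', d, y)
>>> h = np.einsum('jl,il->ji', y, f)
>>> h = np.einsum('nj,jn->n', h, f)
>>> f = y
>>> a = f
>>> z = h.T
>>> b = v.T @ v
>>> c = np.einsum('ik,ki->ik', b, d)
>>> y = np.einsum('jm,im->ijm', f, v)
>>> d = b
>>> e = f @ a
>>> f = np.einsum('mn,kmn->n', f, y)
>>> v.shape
(13, 3)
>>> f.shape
(3,)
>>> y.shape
(13, 3, 3)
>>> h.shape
(3,)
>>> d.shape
(3, 3)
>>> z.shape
(3,)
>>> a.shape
(3, 3)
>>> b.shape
(3, 3)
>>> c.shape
(3, 3)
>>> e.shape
(3, 3)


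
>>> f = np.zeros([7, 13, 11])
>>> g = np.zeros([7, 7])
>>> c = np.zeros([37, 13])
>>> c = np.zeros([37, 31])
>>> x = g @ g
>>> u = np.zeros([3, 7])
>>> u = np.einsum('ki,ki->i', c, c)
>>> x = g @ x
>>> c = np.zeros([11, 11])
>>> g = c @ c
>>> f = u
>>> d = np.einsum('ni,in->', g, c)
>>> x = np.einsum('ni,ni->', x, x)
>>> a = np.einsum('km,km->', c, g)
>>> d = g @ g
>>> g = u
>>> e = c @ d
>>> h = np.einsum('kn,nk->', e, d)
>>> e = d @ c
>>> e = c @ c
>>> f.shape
(31,)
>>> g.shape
(31,)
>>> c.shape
(11, 11)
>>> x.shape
()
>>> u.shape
(31,)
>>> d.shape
(11, 11)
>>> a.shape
()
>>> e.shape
(11, 11)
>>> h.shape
()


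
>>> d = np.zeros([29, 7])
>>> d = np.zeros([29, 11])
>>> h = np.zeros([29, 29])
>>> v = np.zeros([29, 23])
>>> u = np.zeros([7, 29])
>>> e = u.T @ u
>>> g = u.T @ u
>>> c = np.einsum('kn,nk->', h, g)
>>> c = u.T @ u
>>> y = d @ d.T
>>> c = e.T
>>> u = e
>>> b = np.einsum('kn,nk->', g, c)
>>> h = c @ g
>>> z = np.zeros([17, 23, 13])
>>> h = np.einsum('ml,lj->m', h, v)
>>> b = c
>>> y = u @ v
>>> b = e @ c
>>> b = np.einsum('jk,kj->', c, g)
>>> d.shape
(29, 11)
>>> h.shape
(29,)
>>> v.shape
(29, 23)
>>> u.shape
(29, 29)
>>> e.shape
(29, 29)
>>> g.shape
(29, 29)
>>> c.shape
(29, 29)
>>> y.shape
(29, 23)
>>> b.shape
()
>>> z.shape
(17, 23, 13)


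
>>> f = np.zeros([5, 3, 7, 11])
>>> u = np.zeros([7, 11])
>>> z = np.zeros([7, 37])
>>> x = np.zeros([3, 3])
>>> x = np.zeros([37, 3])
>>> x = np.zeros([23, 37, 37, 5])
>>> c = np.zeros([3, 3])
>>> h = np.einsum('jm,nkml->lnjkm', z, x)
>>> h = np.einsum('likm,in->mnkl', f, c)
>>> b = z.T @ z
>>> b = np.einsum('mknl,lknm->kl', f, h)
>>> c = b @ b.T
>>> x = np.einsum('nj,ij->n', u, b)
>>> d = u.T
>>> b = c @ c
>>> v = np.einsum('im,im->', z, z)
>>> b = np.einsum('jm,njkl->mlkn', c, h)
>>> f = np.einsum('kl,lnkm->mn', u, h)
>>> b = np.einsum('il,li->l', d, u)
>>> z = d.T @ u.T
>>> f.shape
(5, 3)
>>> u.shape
(7, 11)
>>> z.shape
(7, 7)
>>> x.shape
(7,)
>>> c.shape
(3, 3)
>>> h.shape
(11, 3, 7, 5)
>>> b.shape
(7,)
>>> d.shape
(11, 7)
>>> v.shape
()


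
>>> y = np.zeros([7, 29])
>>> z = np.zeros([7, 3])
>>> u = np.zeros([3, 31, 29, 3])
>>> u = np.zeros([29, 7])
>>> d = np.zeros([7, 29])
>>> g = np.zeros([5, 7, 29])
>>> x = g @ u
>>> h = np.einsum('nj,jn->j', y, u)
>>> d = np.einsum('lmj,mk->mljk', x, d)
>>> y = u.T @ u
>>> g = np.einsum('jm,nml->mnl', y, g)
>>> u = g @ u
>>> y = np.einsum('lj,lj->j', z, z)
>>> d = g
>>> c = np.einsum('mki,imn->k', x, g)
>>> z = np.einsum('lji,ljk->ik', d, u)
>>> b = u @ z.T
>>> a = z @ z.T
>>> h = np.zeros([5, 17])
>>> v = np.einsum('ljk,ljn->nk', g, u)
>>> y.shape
(3,)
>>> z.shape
(29, 7)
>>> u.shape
(7, 5, 7)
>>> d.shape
(7, 5, 29)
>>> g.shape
(7, 5, 29)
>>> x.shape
(5, 7, 7)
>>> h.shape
(5, 17)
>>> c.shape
(7,)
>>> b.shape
(7, 5, 29)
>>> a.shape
(29, 29)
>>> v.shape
(7, 29)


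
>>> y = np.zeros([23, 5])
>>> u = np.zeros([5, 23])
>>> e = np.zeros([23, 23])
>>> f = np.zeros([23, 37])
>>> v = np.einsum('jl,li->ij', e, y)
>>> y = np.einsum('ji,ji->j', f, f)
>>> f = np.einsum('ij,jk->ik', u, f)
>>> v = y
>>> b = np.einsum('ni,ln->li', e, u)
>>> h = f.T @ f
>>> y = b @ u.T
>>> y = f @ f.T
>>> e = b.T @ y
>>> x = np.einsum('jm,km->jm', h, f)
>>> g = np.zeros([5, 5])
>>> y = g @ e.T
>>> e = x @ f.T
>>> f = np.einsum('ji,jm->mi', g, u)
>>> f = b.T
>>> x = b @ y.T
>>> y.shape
(5, 23)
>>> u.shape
(5, 23)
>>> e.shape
(37, 5)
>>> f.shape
(23, 5)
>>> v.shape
(23,)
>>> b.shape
(5, 23)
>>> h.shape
(37, 37)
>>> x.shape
(5, 5)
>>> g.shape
(5, 5)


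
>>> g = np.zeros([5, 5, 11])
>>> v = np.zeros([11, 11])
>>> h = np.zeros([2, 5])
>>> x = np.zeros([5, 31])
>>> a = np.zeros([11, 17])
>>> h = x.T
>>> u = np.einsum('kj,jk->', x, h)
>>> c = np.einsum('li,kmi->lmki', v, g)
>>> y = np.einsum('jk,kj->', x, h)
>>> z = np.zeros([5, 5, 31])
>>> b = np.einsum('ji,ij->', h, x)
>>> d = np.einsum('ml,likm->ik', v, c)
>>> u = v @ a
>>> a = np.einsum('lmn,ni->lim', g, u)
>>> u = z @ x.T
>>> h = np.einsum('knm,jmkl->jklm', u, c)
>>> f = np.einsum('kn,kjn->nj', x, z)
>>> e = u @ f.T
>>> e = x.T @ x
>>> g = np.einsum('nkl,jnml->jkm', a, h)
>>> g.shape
(11, 17, 11)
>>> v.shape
(11, 11)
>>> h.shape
(11, 5, 11, 5)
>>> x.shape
(5, 31)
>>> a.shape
(5, 17, 5)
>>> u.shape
(5, 5, 5)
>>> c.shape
(11, 5, 5, 11)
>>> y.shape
()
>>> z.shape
(5, 5, 31)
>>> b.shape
()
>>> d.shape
(5, 5)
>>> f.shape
(31, 5)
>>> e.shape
(31, 31)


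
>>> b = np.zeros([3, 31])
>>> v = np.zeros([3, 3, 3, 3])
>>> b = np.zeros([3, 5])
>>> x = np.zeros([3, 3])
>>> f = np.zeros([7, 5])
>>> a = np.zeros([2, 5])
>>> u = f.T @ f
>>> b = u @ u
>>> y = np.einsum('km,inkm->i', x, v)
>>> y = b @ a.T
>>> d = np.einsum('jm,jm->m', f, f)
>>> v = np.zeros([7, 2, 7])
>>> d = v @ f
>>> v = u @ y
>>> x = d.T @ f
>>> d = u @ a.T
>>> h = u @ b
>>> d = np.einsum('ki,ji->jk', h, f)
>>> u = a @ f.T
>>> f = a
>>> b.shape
(5, 5)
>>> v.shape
(5, 2)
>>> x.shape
(5, 2, 5)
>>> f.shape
(2, 5)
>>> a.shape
(2, 5)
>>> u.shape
(2, 7)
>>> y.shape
(5, 2)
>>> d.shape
(7, 5)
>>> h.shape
(5, 5)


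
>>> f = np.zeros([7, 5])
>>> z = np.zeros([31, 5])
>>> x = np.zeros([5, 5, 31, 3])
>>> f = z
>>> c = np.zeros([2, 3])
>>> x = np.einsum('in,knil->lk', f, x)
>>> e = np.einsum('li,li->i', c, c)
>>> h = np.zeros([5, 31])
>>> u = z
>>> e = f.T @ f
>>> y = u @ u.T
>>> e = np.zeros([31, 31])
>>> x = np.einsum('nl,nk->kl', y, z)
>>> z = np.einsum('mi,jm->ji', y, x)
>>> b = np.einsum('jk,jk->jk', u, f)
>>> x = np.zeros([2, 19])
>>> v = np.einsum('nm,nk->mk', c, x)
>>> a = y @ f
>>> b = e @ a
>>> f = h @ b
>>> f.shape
(5, 5)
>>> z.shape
(5, 31)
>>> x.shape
(2, 19)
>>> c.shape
(2, 3)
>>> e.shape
(31, 31)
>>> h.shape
(5, 31)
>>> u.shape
(31, 5)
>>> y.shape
(31, 31)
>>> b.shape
(31, 5)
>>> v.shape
(3, 19)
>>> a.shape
(31, 5)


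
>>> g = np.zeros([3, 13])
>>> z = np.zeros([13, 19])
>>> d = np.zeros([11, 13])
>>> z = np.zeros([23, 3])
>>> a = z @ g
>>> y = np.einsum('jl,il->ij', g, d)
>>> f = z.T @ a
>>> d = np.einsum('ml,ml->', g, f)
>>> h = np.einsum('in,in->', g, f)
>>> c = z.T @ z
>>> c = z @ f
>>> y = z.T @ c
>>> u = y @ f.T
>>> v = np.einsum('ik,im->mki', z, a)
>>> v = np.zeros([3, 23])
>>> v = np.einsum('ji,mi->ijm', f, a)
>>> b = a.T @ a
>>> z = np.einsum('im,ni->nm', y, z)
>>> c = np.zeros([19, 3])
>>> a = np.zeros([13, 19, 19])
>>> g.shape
(3, 13)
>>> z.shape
(23, 13)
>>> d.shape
()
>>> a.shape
(13, 19, 19)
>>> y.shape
(3, 13)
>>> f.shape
(3, 13)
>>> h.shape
()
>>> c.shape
(19, 3)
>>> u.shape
(3, 3)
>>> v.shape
(13, 3, 23)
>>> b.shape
(13, 13)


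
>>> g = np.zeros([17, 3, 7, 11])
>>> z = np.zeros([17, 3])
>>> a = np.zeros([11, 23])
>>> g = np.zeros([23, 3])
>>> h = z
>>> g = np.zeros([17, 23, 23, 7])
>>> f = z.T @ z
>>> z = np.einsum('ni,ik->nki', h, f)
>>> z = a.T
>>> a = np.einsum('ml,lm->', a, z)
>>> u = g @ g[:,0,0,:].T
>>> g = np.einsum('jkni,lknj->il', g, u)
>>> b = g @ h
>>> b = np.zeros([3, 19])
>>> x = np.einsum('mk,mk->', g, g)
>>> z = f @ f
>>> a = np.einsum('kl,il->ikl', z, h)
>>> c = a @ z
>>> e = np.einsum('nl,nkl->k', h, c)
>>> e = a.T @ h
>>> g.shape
(7, 17)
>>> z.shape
(3, 3)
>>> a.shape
(17, 3, 3)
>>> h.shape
(17, 3)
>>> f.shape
(3, 3)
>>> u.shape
(17, 23, 23, 17)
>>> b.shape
(3, 19)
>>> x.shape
()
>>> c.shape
(17, 3, 3)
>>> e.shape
(3, 3, 3)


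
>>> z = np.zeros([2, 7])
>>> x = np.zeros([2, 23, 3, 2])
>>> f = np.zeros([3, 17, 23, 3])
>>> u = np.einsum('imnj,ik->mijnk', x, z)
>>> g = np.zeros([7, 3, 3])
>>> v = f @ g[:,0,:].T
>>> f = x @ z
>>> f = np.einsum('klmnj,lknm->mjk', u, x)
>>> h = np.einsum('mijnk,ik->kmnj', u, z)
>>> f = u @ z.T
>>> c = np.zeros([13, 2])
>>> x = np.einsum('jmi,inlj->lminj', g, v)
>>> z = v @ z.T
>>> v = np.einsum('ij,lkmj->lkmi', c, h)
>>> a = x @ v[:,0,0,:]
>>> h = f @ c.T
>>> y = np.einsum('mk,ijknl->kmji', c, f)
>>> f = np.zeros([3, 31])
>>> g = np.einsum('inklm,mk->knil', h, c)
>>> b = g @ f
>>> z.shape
(3, 17, 23, 2)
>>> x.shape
(23, 3, 3, 17, 7)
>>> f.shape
(3, 31)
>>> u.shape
(23, 2, 2, 3, 7)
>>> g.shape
(2, 2, 23, 3)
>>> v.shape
(7, 23, 3, 13)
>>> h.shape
(23, 2, 2, 3, 13)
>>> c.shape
(13, 2)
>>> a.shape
(23, 3, 3, 17, 13)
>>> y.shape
(2, 13, 2, 23)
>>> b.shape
(2, 2, 23, 31)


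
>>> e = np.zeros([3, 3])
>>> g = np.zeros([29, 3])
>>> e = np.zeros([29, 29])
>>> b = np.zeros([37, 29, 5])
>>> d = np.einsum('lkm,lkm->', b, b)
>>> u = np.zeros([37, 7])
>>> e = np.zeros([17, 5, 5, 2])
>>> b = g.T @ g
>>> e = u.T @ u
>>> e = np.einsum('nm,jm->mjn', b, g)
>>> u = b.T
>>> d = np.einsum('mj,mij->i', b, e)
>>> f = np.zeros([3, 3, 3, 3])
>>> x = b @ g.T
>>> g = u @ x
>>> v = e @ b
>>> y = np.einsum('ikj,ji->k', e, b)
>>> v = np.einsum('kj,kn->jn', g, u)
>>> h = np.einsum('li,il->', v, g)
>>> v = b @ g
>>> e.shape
(3, 29, 3)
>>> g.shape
(3, 29)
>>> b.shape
(3, 3)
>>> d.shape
(29,)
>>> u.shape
(3, 3)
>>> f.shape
(3, 3, 3, 3)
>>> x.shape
(3, 29)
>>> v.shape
(3, 29)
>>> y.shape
(29,)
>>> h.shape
()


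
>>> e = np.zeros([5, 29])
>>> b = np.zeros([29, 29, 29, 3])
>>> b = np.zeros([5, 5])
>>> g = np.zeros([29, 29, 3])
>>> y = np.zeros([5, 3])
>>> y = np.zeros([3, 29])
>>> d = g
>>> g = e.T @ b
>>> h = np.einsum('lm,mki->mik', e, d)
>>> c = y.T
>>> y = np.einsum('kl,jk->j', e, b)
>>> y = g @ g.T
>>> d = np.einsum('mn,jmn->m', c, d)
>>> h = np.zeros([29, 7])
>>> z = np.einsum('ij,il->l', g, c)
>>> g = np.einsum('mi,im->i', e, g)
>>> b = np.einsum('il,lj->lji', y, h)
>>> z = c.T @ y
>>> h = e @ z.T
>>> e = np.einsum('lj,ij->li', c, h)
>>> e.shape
(29, 5)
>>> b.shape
(29, 7, 29)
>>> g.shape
(29,)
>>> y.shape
(29, 29)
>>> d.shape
(29,)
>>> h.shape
(5, 3)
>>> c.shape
(29, 3)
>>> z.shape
(3, 29)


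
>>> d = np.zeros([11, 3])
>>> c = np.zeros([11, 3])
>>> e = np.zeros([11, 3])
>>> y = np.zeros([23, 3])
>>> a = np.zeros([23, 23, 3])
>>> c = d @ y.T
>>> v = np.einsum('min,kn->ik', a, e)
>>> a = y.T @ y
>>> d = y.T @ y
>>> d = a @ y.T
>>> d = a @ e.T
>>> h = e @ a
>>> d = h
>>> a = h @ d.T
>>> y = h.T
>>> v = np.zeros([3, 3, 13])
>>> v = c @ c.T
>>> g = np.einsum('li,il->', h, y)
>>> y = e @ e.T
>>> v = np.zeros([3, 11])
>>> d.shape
(11, 3)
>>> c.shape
(11, 23)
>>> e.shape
(11, 3)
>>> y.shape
(11, 11)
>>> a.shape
(11, 11)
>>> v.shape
(3, 11)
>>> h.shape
(11, 3)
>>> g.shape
()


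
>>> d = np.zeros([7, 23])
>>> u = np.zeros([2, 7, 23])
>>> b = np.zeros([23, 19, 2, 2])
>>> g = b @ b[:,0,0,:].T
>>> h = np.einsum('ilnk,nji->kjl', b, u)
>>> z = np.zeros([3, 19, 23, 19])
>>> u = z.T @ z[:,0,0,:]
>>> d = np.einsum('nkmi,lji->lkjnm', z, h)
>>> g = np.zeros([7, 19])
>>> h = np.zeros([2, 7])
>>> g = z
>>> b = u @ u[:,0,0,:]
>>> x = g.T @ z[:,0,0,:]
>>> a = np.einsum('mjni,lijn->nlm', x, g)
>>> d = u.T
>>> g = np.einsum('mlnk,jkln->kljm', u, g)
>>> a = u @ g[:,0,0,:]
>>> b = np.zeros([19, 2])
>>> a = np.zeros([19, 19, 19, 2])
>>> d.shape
(19, 19, 23, 19)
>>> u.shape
(19, 23, 19, 19)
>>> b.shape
(19, 2)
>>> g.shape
(19, 23, 3, 19)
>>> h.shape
(2, 7)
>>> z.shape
(3, 19, 23, 19)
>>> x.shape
(19, 23, 19, 19)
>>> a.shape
(19, 19, 19, 2)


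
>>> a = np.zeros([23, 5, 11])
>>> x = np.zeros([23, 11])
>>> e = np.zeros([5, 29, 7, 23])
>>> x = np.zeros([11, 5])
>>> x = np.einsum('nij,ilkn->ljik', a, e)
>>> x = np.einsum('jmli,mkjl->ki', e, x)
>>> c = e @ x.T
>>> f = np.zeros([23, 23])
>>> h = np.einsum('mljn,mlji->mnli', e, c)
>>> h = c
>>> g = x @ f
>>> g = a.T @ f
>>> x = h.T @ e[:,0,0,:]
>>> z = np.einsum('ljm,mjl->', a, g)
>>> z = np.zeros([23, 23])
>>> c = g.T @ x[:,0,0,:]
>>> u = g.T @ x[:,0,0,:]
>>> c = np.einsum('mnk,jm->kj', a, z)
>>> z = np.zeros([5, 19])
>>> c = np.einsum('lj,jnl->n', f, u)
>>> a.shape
(23, 5, 11)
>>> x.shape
(11, 7, 29, 23)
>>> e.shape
(5, 29, 7, 23)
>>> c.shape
(5,)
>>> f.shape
(23, 23)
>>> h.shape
(5, 29, 7, 11)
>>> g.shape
(11, 5, 23)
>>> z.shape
(5, 19)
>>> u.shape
(23, 5, 23)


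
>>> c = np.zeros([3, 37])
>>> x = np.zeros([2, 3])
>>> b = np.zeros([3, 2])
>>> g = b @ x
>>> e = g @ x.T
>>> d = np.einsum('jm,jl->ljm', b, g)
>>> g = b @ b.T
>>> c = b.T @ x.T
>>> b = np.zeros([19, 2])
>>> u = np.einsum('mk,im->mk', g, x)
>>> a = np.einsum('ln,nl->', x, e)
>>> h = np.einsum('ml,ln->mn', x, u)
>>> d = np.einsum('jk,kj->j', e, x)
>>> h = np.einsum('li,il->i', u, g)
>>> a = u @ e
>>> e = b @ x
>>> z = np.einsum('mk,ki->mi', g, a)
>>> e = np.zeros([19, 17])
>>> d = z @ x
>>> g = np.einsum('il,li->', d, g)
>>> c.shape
(2, 2)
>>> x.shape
(2, 3)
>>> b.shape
(19, 2)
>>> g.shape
()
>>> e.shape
(19, 17)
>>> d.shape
(3, 3)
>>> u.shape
(3, 3)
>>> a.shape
(3, 2)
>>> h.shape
(3,)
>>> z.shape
(3, 2)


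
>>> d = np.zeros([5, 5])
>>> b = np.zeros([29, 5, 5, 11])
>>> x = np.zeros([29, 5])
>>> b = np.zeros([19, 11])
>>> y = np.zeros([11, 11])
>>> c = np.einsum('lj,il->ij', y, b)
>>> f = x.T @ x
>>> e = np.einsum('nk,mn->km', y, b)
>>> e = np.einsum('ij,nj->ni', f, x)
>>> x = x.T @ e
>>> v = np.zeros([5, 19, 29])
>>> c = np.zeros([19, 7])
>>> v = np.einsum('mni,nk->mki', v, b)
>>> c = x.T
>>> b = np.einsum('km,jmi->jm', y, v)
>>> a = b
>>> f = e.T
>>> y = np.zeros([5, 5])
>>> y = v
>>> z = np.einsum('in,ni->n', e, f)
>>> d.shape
(5, 5)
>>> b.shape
(5, 11)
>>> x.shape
(5, 5)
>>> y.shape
(5, 11, 29)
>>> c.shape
(5, 5)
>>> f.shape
(5, 29)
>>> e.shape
(29, 5)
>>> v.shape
(5, 11, 29)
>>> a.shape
(5, 11)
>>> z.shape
(5,)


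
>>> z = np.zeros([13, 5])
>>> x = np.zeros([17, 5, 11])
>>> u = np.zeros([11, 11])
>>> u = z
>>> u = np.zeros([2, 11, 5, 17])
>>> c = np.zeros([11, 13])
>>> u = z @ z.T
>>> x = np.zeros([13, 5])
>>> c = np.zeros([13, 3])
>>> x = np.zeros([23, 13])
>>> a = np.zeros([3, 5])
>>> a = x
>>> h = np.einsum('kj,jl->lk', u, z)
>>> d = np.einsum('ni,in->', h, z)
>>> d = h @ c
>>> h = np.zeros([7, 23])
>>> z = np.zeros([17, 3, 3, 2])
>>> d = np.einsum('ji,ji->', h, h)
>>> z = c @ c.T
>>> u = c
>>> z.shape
(13, 13)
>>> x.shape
(23, 13)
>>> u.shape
(13, 3)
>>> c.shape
(13, 3)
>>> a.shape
(23, 13)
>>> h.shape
(7, 23)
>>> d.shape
()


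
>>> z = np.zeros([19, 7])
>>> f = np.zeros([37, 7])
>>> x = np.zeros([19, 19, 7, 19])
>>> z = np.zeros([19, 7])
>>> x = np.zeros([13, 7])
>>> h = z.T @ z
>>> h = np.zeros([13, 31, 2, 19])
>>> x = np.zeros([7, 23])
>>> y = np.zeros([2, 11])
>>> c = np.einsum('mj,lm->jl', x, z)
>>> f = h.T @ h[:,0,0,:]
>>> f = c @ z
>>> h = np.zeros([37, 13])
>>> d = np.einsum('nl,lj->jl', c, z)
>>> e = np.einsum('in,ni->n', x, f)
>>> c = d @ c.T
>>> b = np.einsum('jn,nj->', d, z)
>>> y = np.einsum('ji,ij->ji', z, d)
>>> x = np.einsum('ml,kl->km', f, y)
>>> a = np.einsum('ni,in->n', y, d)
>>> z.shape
(19, 7)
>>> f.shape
(23, 7)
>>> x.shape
(19, 23)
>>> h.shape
(37, 13)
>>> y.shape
(19, 7)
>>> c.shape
(7, 23)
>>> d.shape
(7, 19)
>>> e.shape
(23,)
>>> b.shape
()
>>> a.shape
(19,)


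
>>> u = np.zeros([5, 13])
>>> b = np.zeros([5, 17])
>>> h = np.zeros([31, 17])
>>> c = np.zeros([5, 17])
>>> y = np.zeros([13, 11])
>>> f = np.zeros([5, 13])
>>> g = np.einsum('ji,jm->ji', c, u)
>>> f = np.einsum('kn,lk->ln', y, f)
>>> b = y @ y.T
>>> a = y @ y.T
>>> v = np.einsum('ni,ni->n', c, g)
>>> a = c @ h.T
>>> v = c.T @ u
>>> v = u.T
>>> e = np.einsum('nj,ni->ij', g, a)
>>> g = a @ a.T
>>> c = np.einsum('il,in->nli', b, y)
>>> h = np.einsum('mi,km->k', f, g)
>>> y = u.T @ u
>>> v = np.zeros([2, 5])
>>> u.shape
(5, 13)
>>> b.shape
(13, 13)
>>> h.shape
(5,)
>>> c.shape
(11, 13, 13)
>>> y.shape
(13, 13)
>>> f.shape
(5, 11)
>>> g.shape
(5, 5)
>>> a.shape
(5, 31)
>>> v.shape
(2, 5)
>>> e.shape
(31, 17)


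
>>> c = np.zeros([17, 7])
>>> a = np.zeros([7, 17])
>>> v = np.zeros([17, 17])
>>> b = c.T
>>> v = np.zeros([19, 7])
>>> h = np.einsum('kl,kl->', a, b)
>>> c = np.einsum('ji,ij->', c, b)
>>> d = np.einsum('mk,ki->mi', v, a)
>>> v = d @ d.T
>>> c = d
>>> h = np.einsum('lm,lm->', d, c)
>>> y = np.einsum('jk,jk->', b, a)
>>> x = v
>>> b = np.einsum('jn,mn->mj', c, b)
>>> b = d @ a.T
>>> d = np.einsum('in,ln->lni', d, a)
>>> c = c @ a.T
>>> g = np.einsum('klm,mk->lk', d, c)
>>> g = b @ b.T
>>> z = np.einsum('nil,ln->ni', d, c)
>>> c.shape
(19, 7)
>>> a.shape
(7, 17)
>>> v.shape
(19, 19)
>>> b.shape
(19, 7)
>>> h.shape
()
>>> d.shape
(7, 17, 19)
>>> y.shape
()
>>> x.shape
(19, 19)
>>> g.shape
(19, 19)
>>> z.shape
(7, 17)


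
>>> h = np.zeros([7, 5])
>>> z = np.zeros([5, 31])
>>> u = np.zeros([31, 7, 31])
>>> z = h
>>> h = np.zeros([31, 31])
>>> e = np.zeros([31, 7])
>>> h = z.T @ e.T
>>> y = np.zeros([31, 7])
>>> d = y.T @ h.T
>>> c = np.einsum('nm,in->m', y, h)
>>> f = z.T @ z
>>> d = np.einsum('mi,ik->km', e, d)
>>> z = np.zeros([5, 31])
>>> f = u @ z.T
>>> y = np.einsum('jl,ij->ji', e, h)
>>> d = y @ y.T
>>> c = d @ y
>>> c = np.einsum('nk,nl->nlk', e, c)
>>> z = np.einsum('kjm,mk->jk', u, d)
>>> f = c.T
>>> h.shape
(5, 31)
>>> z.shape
(7, 31)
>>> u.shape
(31, 7, 31)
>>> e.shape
(31, 7)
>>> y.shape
(31, 5)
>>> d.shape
(31, 31)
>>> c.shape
(31, 5, 7)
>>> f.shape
(7, 5, 31)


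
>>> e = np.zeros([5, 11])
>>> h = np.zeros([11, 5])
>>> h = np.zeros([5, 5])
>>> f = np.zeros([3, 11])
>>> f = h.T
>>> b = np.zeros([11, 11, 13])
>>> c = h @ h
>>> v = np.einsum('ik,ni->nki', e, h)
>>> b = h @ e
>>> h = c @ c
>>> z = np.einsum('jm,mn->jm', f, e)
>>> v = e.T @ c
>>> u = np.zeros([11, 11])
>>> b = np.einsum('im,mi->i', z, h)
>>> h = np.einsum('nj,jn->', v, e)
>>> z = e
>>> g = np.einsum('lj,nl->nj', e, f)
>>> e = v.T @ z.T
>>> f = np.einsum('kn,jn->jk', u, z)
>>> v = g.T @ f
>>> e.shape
(5, 5)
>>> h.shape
()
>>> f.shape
(5, 11)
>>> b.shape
(5,)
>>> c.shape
(5, 5)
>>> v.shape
(11, 11)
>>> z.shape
(5, 11)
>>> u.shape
(11, 11)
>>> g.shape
(5, 11)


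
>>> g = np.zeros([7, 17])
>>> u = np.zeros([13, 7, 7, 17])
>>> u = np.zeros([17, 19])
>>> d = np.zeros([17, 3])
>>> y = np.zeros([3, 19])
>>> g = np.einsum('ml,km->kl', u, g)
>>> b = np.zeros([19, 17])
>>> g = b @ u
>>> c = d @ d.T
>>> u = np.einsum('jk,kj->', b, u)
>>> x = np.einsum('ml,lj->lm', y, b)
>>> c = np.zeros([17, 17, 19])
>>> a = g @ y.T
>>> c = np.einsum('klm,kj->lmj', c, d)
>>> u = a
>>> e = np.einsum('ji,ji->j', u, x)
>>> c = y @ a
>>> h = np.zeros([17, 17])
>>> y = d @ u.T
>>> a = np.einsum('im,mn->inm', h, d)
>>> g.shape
(19, 19)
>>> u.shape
(19, 3)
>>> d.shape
(17, 3)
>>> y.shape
(17, 19)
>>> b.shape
(19, 17)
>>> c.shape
(3, 3)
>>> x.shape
(19, 3)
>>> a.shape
(17, 3, 17)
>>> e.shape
(19,)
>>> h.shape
(17, 17)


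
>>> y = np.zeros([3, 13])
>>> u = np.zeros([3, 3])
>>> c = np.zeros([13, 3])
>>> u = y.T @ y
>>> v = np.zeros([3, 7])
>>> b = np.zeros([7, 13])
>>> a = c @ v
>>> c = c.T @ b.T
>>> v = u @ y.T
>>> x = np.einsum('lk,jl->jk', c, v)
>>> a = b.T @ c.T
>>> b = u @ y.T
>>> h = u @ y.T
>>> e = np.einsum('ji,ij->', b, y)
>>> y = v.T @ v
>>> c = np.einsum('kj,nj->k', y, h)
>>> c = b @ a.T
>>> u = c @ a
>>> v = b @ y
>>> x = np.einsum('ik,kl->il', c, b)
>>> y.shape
(3, 3)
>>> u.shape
(13, 3)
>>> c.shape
(13, 13)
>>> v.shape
(13, 3)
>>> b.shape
(13, 3)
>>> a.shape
(13, 3)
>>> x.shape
(13, 3)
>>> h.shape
(13, 3)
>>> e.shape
()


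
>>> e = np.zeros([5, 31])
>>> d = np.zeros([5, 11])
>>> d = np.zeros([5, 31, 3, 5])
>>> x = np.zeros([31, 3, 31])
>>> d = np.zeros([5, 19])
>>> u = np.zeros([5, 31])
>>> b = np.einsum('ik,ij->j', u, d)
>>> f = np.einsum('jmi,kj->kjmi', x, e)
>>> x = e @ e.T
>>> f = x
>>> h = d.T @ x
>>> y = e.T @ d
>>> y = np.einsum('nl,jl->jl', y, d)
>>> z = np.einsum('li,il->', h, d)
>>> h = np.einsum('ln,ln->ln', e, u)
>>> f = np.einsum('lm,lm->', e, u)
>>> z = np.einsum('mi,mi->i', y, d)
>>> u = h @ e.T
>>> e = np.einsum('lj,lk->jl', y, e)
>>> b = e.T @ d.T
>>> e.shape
(19, 5)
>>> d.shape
(5, 19)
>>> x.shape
(5, 5)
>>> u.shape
(5, 5)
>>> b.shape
(5, 5)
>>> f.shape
()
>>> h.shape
(5, 31)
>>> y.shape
(5, 19)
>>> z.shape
(19,)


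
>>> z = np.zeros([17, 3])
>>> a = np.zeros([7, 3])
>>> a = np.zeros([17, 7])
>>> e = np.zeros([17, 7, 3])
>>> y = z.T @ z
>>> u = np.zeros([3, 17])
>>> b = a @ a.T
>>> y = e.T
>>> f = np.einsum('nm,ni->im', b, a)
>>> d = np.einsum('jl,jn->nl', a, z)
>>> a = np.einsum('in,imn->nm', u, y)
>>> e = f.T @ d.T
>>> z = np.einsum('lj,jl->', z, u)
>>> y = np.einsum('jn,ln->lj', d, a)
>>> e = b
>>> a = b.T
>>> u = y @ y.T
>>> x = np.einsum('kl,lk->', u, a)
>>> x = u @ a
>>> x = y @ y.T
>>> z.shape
()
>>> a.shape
(17, 17)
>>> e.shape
(17, 17)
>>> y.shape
(17, 3)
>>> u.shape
(17, 17)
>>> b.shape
(17, 17)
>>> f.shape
(7, 17)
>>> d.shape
(3, 7)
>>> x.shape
(17, 17)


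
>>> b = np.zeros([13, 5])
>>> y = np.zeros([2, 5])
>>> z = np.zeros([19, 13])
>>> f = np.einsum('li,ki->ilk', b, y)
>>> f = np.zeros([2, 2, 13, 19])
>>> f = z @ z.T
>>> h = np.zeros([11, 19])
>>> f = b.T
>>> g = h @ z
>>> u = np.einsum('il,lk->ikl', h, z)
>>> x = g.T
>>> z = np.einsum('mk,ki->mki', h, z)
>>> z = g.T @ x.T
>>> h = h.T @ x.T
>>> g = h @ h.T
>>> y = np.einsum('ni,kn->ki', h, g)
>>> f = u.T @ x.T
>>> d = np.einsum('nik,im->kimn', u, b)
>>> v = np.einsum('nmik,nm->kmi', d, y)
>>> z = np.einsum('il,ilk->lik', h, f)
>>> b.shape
(13, 5)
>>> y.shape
(19, 13)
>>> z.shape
(13, 19, 13)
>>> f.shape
(19, 13, 13)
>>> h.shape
(19, 13)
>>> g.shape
(19, 19)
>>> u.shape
(11, 13, 19)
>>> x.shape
(13, 11)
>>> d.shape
(19, 13, 5, 11)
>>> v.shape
(11, 13, 5)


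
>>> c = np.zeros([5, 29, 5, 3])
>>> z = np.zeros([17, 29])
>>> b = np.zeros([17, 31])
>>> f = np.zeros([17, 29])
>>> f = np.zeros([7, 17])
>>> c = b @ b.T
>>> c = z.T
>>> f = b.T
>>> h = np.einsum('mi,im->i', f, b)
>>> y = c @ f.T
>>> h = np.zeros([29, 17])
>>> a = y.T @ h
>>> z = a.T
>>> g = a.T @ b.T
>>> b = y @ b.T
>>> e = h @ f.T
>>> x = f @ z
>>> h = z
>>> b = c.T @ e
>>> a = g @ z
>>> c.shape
(29, 17)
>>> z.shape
(17, 31)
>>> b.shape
(17, 31)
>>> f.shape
(31, 17)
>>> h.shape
(17, 31)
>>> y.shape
(29, 31)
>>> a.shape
(17, 31)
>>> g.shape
(17, 17)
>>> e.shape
(29, 31)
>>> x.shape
(31, 31)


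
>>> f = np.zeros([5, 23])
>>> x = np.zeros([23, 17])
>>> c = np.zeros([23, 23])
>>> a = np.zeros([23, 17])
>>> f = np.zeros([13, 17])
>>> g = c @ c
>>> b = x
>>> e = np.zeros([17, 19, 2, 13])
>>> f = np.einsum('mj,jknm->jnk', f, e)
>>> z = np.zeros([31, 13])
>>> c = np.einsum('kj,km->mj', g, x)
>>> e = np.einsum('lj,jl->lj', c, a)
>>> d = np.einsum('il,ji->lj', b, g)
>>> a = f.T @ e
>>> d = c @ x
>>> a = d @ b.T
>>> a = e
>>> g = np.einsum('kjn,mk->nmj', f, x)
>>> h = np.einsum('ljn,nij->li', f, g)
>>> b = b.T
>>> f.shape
(17, 2, 19)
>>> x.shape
(23, 17)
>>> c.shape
(17, 23)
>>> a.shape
(17, 23)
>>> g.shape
(19, 23, 2)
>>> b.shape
(17, 23)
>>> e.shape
(17, 23)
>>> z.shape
(31, 13)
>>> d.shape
(17, 17)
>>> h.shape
(17, 23)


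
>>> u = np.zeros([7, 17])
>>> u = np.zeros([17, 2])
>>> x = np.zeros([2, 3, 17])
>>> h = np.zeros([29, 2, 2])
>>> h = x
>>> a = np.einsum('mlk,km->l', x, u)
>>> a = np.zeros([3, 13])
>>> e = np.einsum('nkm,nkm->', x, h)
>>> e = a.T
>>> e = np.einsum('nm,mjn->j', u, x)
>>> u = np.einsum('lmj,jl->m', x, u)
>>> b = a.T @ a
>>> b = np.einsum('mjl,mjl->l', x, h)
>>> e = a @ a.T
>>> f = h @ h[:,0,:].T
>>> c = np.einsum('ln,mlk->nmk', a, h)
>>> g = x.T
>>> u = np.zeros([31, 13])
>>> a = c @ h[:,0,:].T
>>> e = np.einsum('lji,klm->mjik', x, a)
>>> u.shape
(31, 13)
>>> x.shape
(2, 3, 17)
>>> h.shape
(2, 3, 17)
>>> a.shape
(13, 2, 2)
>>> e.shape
(2, 3, 17, 13)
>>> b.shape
(17,)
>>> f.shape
(2, 3, 2)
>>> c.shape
(13, 2, 17)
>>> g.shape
(17, 3, 2)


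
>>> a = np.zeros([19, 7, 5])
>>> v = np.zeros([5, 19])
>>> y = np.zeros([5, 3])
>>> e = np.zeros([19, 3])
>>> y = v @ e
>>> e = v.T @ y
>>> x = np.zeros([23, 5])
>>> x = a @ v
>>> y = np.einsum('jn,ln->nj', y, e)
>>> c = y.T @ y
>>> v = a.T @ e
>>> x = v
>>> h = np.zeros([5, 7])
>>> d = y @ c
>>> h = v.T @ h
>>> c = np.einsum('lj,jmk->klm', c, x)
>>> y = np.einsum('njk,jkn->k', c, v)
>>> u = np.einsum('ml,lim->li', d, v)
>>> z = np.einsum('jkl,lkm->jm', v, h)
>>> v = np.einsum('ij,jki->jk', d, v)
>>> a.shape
(19, 7, 5)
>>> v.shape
(5, 7)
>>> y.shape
(7,)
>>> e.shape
(19, 3)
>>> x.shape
(5, 7, 3)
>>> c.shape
(3, 5, 7)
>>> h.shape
(3, 7, 7)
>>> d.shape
(3, 5)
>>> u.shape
(5, 7)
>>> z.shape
(5, 7)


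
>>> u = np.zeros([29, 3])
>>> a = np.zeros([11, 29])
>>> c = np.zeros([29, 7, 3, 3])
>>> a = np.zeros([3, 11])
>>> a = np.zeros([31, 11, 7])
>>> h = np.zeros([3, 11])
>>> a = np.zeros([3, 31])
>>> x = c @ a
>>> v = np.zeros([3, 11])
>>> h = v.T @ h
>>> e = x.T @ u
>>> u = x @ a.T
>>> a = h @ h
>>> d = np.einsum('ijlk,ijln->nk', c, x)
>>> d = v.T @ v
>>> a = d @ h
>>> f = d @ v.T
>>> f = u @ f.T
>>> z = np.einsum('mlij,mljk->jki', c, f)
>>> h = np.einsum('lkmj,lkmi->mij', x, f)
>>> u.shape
(29, 7, 3, 3)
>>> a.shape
(11, 11)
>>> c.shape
(29, 7, 3, 3)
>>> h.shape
(3, 11, 31)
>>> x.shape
(29, 7, 3, 31)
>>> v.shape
(3, 11)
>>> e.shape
(31, 3, 7, 3)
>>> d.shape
(11, 11)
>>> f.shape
(29, 7, 3, 11)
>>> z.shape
(3, 11, 3)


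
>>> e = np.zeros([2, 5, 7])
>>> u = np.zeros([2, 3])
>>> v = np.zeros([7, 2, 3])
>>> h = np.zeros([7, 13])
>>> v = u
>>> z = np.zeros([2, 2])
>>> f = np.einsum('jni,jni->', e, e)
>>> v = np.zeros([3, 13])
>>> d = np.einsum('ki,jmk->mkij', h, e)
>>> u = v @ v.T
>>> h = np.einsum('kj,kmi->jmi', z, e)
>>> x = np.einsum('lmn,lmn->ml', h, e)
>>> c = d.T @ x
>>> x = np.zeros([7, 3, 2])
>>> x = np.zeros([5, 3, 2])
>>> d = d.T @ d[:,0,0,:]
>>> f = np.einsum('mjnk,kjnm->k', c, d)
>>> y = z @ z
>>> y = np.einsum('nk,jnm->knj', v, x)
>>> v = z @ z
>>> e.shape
(2, 5, 7)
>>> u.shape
(3, 3)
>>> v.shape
(2, 2)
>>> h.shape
(2, 5, 7)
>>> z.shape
(2, 2)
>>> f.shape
(2,)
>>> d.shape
(2, 13, 7, 2)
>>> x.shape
(5, 3, 2)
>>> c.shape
(2, 13, 7, 2)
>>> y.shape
(13, 3, 5)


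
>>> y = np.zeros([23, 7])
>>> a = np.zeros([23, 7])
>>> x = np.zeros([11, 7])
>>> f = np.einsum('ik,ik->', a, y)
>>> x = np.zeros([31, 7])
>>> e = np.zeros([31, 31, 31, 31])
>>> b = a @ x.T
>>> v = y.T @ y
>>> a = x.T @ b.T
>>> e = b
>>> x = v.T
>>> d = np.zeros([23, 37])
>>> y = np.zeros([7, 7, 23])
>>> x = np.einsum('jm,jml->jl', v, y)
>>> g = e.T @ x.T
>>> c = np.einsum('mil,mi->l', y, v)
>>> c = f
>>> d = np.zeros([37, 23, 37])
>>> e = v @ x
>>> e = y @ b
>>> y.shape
(7, 7, 23)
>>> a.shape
(7, 23)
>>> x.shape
(7, 23)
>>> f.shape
()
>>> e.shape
(7, 7, 31)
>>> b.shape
(23, 31)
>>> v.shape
(7, 7)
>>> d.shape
(37, 23, 37)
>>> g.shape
(31, 7)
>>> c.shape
()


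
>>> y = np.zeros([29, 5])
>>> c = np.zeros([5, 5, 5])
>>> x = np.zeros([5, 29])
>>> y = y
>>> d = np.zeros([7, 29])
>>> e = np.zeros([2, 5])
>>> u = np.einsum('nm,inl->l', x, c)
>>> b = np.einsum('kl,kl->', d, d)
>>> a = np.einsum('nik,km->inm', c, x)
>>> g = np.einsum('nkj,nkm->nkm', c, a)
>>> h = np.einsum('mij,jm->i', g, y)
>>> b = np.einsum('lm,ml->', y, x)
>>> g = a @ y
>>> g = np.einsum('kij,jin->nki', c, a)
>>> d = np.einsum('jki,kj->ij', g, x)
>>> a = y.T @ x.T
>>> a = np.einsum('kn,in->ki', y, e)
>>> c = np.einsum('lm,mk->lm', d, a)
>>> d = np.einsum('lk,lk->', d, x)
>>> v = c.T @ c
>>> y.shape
(29, 5)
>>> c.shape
(5, 29)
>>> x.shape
(5, 29)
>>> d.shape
()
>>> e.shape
(2, 5)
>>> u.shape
(5,)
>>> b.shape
()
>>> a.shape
(29, 2)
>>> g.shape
(29, 5, 5)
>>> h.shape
(5,)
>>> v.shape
(29, 29)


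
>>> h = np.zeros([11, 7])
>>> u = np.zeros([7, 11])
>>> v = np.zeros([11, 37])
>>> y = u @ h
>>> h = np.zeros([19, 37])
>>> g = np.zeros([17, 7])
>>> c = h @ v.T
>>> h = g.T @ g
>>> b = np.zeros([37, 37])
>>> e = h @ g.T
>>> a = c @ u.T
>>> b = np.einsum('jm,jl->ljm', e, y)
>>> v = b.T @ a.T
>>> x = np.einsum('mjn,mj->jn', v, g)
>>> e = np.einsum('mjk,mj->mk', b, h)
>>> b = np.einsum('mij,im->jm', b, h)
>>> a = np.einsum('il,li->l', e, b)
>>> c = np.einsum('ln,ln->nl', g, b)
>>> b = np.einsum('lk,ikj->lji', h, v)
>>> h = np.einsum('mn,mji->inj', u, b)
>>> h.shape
(17, 11, 19)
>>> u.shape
(7, 11)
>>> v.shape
(17, 7, 19)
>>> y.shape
(7, 7)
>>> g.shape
(17, 7)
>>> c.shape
(7, 17)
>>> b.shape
(7, 19, 17)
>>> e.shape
(7, 17)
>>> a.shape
(17,)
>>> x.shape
(7, 19)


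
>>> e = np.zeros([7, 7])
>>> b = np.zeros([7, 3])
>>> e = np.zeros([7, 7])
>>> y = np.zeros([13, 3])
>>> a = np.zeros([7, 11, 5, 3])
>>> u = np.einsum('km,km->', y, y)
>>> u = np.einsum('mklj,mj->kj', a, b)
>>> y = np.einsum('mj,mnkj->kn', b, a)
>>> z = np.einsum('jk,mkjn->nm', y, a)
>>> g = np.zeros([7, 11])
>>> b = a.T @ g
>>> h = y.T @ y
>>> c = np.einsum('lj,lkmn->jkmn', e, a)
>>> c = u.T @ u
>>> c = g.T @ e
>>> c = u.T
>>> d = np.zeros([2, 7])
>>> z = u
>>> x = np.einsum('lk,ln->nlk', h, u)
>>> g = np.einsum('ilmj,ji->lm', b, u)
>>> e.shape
(7, 7)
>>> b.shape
(3, 5, 11, 11)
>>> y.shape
(5, 11)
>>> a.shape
(7, 11, 5, 3)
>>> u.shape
(11, 3)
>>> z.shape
(11, 3)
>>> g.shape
(5, 11)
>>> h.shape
(11, 11)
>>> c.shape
(3, 11)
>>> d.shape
(2, 7)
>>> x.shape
(3, 11, 11)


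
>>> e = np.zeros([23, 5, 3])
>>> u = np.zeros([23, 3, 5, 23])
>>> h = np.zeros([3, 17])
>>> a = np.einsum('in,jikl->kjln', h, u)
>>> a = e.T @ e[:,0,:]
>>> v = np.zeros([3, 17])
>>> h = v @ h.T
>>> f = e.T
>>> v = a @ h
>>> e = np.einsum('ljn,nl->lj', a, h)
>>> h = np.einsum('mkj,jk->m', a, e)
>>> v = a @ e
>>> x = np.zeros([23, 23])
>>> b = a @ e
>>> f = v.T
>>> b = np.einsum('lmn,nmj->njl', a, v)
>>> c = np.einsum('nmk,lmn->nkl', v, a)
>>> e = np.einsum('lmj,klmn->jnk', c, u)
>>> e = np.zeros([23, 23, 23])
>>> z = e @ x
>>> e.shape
(23, 23, 23)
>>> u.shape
(23, 3, 5, 23)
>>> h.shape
(3,)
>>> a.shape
(3, 5, 3)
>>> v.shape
(3, 5, 5)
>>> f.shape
(5, 5, 3)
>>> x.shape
(23, 23)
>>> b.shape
(3, 5, 3)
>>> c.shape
(3, 5, 3)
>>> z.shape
(23, 23, 23)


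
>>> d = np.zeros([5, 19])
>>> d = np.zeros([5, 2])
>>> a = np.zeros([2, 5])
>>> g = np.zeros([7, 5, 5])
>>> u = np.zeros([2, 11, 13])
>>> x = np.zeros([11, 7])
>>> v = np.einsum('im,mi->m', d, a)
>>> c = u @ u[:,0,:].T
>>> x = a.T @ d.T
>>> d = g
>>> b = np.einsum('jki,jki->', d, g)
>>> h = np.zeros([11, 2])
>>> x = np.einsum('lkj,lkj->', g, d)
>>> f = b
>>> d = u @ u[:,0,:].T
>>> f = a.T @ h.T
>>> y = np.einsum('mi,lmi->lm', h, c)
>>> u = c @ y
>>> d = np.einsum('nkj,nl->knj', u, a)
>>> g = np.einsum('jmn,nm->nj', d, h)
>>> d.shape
(11, 2, 11)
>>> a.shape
(2, 5)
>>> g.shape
(11, 11)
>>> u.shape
(2, 11, 11)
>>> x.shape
()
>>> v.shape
(2,)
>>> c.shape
(2, 11, 2)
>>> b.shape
()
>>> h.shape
(11, 2)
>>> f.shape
(5, 11)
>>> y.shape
(2, 11)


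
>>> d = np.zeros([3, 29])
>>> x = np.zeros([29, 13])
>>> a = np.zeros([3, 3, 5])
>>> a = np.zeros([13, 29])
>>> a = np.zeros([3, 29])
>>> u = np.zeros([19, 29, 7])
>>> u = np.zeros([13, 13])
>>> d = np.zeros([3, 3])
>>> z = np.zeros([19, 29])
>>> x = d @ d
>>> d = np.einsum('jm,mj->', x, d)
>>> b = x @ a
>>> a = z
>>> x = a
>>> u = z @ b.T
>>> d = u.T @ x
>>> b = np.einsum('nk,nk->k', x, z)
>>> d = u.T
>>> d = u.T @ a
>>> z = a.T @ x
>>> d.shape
(3, 29)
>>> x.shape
(19, 29)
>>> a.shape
(19, 29)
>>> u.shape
(19, 3)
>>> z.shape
(29, 29)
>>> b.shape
(29,)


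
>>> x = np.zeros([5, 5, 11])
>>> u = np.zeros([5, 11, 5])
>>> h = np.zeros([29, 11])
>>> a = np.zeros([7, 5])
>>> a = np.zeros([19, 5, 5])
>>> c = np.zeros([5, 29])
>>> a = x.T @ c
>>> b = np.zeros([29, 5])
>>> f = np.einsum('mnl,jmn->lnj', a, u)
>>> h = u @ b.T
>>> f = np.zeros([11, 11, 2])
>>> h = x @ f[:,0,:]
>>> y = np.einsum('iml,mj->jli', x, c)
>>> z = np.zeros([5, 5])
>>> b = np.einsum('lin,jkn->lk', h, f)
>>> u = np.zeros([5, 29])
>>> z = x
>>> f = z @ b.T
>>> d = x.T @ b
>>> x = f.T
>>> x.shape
(5, 5, 5)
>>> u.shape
(5, 29)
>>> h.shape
(5, 5, 2)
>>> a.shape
(11, 5, 29)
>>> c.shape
(5, 29)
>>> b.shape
(5, 11)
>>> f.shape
(5, 5, 5)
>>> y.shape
(29, 11, 5)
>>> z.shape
(5, 5, 11)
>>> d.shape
(11, 5, 11)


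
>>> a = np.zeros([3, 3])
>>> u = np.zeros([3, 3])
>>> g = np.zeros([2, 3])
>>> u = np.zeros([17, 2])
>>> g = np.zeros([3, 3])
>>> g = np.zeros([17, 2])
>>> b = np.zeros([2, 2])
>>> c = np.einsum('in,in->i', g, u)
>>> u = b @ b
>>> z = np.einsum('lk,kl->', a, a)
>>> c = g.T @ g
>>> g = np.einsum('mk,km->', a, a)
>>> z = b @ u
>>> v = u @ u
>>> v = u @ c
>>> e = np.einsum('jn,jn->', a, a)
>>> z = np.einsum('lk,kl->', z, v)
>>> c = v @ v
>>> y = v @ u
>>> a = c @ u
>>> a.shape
(2, 2)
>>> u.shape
(2, 2)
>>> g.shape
()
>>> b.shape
(2, 2)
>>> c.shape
(2, 2)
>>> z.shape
()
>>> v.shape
(2, 2)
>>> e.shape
()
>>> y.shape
(2, 2)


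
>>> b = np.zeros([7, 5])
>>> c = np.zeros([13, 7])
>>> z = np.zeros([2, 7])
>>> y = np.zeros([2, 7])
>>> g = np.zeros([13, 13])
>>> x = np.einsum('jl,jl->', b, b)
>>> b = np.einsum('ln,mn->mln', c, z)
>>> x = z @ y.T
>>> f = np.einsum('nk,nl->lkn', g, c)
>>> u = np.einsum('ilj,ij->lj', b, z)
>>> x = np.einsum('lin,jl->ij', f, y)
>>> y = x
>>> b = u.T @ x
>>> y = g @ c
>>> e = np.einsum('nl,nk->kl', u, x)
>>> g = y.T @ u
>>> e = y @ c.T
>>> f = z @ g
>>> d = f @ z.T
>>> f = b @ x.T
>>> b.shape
(7, 2)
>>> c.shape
(13, 7)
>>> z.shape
(2, 7)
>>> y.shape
(13, 7)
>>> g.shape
(7, 7)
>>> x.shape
(13, 2)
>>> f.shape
(7, 13)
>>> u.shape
(13, 7)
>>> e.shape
(13, 13)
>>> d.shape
(2, 2)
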